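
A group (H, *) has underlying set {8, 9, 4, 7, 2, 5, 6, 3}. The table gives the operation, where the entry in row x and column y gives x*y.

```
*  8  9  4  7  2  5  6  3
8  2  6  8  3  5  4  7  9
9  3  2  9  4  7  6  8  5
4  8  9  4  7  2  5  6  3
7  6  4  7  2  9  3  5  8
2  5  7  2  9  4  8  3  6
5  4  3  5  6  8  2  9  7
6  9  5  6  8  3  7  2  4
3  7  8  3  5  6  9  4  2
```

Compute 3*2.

Read row 3, column 2: 3*2 = 6.
(Structurally, H here is isomorphic to the quaternion group Q_8.)

6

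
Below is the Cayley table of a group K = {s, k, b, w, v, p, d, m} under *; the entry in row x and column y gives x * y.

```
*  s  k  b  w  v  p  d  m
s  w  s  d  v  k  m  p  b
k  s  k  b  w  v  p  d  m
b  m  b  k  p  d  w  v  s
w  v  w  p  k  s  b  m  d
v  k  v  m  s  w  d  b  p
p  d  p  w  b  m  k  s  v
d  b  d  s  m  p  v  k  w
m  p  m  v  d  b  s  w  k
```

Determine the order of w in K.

The identity element is k (its row matches the header).
w^1 = w
w^2 = w * w = k
The first power of w equal to the identity is w^2, so ord(w) = 2.

2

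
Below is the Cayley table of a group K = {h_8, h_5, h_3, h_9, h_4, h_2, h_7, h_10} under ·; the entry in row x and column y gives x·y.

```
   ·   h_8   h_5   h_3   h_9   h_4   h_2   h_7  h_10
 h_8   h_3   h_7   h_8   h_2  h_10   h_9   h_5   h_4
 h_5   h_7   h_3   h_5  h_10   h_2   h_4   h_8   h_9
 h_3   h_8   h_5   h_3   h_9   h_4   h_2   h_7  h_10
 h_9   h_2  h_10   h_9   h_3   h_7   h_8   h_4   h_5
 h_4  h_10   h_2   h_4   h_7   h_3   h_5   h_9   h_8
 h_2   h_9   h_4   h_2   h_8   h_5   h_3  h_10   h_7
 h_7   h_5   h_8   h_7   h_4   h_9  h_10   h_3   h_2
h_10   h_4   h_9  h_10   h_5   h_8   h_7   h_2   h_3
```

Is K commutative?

Check whether the table is symmetric across its main diagonal.
Every entry (row x, col y) equals the entry (row y, col x), so K is abelian.

Yes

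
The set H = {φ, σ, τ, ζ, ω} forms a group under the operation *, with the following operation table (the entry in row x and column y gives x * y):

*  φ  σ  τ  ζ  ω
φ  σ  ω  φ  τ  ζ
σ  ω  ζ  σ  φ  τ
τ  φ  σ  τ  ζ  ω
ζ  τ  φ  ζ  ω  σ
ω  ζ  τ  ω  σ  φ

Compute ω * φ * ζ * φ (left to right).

ω * φ = ζ
ζ * ζ = ω
ω * φ = ζ

ζ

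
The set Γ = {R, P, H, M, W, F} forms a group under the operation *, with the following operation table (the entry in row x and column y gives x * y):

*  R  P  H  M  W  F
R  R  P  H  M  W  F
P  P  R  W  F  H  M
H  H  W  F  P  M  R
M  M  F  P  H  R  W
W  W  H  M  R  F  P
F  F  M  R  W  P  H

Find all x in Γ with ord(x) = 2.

{P}

Identity is R. Compute the order of each non-identity element by repeated multiplication:
  P: P → R  (order 2)
  H: H → F → R  (order 3)
  M: M → H → P → F → W → R  (order 6)
  W: W → F → P → H → M → R  (order 6)
  F: F → H → R  (order 3)
Elements of order 2: {P}.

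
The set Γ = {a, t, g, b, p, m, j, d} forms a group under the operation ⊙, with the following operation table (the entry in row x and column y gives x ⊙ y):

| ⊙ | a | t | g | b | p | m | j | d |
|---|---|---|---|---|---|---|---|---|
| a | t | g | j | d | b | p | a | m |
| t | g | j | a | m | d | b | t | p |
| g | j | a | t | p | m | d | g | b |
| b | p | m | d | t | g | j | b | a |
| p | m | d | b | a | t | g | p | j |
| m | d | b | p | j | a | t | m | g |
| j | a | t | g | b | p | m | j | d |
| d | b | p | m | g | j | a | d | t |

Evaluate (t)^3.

t^1 = t
t^2 = t ⊙ t = j
t^3 = j ⊙ t = t

t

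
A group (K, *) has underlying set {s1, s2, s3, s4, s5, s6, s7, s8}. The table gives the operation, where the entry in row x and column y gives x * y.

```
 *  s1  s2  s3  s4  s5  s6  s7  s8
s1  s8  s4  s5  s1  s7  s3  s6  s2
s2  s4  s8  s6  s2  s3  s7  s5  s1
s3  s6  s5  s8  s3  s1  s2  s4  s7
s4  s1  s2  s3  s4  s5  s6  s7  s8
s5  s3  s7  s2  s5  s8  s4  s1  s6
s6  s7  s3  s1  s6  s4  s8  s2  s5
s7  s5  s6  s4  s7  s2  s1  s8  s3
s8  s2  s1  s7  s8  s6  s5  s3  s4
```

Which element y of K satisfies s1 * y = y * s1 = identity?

First locate the identity: row s4 matches the header, so s4 is the identity.
Scan row s1 for s4: s1 * s2 = s4. Hence s1^(-1) = s2.
(Structurally, K here is isomorphic to the quaternion group Q_8.)

s2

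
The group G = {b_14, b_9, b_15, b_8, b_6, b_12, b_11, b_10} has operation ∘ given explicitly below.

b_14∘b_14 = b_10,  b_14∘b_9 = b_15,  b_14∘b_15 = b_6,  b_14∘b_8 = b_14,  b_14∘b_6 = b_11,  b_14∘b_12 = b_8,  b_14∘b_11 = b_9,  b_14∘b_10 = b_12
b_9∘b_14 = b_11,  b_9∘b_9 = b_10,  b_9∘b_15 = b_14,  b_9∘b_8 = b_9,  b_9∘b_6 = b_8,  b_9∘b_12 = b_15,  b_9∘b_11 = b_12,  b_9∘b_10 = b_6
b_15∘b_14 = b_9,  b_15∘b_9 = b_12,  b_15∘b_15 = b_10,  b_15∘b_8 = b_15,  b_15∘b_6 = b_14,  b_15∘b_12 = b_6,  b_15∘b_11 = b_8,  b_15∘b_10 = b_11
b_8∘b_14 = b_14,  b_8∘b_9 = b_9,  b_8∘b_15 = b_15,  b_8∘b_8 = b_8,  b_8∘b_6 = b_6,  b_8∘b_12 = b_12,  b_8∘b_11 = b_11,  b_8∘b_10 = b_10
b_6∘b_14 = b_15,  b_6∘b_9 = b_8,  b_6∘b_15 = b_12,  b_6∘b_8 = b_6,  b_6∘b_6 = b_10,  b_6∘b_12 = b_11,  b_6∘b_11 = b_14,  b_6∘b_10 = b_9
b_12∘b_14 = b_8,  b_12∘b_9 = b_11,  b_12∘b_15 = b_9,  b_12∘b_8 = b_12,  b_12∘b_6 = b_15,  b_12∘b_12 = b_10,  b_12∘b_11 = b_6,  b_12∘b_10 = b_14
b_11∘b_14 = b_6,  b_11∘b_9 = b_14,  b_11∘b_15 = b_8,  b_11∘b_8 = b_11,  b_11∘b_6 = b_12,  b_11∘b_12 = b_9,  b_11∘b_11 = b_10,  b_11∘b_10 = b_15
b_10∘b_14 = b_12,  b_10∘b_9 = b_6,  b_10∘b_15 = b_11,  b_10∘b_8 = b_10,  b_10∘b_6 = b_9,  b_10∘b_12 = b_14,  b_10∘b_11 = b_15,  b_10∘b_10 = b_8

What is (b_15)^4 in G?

b_8

b_15^1 = b_15
b_15^2 = b_15 ∘ b_15 = b_10
b_15^3 = b_10 ∘ b_15 = b_11
b_15^4 = b_11 ∘ b_15 = b_8
(Structurally, G here is isomorphic to the quaternion group Q_8.)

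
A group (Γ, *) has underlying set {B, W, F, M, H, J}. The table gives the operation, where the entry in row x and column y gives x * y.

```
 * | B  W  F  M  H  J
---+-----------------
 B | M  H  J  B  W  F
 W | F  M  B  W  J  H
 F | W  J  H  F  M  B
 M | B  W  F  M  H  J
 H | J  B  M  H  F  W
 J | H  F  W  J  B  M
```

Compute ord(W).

The identity element is M (its row matches the header).
W^1 = W
W^2 = W * W = M
The first power of W equal to the identity is W^2, so ord(W) = 2.

2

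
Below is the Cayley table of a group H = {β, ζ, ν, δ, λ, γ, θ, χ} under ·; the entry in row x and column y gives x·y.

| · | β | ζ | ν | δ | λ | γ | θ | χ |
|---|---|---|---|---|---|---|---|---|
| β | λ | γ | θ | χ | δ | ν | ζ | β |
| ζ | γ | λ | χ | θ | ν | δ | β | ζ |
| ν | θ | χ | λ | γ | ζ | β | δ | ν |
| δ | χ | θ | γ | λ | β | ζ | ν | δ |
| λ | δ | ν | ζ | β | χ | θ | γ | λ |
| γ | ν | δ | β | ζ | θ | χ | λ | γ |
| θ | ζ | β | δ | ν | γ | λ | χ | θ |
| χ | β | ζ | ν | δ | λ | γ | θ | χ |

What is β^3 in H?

δ

β^1 = β
β^2 = β·β = λ
β^3 = λ·β = δ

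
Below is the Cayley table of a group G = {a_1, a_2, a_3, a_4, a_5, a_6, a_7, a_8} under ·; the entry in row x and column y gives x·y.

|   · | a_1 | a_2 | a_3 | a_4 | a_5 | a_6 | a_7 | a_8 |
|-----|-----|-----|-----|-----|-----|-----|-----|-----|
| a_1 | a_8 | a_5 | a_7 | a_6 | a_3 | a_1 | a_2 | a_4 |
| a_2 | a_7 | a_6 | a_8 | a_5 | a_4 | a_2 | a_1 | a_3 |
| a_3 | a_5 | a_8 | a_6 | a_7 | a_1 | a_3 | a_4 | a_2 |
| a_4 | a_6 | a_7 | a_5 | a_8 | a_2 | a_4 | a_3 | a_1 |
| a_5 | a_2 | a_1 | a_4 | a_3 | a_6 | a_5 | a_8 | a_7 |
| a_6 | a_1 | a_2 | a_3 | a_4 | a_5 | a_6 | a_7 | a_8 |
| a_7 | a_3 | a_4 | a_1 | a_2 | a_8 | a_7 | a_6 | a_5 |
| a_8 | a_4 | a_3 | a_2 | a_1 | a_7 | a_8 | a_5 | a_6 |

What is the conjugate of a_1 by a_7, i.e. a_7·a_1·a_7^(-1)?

a_4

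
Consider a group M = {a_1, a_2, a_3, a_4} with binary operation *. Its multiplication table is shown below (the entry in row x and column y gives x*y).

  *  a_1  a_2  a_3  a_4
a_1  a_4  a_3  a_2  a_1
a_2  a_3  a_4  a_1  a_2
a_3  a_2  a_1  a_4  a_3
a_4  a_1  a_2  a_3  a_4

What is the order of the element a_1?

The identity element is a_4 (its row matches the header).
a_1^1 = a_1
a_1^2 = a_1*a_1 = a_4
The first power of a_1 equal to the identity is a_1^2, so ord(a_1) = 2.
(Structurally, M here is isomorphic to the Klein four-group V_4.)

2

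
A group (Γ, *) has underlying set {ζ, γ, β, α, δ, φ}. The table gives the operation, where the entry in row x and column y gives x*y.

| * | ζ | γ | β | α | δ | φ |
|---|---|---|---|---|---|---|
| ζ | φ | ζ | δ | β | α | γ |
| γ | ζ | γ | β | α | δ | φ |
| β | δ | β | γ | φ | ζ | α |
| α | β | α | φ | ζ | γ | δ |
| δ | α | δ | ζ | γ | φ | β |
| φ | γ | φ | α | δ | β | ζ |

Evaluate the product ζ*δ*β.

φ

ζ*δ = α
α*β = φ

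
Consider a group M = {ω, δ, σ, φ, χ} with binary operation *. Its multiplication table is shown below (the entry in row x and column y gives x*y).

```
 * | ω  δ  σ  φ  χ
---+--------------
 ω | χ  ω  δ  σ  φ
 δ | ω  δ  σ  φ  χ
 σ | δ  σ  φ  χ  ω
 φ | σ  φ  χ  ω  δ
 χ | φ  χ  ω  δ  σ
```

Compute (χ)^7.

σ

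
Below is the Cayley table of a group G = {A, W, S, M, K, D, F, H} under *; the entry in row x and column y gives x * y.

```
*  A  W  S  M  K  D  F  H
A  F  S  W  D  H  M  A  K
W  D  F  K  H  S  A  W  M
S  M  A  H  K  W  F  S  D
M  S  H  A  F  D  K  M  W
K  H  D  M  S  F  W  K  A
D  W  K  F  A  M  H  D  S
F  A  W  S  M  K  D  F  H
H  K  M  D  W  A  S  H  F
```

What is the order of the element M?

The identity element is F (its row matches the header).
M^1 = M
M^2 = M * M = F
The first power of M equal to the identity is M^2, so ord(M) = 2.

2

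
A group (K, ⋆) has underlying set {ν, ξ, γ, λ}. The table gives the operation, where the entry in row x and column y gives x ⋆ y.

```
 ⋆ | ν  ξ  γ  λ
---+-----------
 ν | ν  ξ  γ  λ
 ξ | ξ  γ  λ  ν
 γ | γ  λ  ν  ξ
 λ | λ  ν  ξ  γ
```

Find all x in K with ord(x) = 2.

Identity is ν. Compute the order of each non-identity element by repeated multiplication:
  ξ: ξ → γ → λ → ν  (order 4)
  γ: γ → ν  (order 2)
  λ: λ → γ → ξ → ν  (order 4)
Elements of order 2: {γ}.
(Structurally, K here is isomorphic to the cyclic group Z_4.)

{γ}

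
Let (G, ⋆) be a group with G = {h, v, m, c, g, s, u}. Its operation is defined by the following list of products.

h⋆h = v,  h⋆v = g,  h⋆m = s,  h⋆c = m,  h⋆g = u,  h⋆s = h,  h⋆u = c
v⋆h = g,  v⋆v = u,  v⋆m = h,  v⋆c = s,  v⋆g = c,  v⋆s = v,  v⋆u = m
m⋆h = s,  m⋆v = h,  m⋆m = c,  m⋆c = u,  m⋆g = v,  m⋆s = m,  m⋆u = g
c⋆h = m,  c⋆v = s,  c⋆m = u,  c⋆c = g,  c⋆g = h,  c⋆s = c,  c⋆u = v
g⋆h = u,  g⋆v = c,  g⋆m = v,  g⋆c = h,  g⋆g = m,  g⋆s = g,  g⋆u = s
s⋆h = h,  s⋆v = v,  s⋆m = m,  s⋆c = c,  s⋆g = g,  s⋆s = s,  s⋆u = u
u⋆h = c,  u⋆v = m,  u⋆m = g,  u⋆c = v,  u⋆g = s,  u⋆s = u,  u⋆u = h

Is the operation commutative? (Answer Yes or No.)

Yes

Check whether the table is symmetric across its main diagonal.
Every entry (row x, col y) equals the entry (row y, col x), so G is abelian.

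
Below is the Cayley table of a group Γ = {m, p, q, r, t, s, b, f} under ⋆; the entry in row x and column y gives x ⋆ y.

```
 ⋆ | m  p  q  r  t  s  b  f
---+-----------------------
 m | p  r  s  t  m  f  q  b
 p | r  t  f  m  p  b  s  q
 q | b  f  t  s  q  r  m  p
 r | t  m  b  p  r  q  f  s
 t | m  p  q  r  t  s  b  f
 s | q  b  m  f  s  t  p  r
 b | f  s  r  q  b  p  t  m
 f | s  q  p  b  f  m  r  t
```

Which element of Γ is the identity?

The identity e satisfies e ⋆ x = x for all x, so its row in the table reproduces the column headers.
Row t reads: m, p, q, r, t, s, b, f — exactly the header order. So t is the identity.
(Structurally, Γ here is isomorphic to the dihedral group D_4.)

t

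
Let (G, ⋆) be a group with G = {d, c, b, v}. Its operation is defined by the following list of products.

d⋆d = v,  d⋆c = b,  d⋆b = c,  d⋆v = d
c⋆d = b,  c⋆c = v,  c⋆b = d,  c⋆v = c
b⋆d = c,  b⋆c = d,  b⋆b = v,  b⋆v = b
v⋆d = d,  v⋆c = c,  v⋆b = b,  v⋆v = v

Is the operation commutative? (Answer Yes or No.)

Yes

Check whether the table is symmetric across its main diagonal.
Every entry (row x, col y) equals the entry (row y, col x), so G is abelian.
(In fact G ≅ the Klein four-group V_4.)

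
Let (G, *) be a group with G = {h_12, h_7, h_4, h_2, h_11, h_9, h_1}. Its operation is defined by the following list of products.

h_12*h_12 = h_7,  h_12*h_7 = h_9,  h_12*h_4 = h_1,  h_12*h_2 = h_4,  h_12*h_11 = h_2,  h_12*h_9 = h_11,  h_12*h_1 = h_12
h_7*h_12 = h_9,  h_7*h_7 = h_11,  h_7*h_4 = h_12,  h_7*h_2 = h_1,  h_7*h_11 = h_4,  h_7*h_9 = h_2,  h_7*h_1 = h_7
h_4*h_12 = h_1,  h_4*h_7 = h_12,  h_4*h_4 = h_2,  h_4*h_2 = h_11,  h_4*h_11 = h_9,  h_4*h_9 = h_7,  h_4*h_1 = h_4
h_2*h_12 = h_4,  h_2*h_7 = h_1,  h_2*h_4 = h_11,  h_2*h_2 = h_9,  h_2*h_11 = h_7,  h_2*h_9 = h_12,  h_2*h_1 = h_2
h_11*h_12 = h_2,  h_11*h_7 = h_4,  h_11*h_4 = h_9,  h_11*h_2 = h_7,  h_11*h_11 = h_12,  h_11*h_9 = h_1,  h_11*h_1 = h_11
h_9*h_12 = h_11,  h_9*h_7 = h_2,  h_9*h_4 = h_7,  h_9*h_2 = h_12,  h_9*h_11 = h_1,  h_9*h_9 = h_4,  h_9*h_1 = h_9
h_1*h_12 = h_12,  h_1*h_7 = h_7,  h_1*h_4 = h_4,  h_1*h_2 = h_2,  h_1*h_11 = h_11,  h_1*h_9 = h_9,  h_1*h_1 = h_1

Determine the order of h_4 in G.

The identity element is h_1 (its row matches the header).
h_4^1 = h_4
h_4^2 = h_4*h_4 = h_2
h_4^3 = h_2*h_4 = h_11
h_4^4 = h_11*h_4 = h_9
h_4^5 = h_9*h_4 = h_7
h_4^6 = h_7*h_4 = h_12
h_4^7 = h_12*h_4 = h_1
The first power of h_4 equal to the identity is h_4^7, so ord(h_4) = 7.

7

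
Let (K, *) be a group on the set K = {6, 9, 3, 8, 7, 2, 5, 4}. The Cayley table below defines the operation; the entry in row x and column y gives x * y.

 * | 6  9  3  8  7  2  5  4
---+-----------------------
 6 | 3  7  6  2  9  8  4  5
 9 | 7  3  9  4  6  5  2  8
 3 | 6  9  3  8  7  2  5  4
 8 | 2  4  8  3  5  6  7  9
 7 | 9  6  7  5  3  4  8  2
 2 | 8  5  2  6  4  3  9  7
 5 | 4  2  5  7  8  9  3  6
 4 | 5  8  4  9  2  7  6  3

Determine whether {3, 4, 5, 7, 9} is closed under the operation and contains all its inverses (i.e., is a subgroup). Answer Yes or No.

5 * 7 = 8, which is not in {3, 4, 5, 7, 9}.
The subset is not closed under *, so it is not a subgroup.

No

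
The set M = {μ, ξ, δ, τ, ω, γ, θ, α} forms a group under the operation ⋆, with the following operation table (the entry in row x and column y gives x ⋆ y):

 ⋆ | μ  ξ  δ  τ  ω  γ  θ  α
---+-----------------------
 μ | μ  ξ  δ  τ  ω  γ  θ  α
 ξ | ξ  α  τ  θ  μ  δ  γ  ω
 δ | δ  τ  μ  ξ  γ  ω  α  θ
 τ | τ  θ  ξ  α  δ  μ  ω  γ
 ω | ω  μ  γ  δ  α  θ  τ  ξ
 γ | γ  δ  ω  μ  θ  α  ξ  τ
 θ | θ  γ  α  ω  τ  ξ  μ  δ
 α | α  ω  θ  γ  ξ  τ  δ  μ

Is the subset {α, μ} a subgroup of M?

{α, μ} contains the identity μ.
Checking products: every product of two elements of {α, μ} (read from the table) lies in {α, μ}, so the set is closed.
In a finite group, a nonempty closed subset is a subgroup. So {α, μ} ≤ M.

Yes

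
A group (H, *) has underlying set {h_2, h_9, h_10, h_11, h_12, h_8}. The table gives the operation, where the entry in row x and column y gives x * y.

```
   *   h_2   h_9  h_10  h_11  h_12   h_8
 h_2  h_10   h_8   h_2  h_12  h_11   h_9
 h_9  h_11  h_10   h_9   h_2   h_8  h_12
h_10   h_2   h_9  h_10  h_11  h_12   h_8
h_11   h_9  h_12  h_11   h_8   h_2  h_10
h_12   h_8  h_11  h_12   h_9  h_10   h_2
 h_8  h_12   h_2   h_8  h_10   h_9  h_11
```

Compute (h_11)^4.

h_11^1 = h_11
h_11^2 = h_11 * h_11 = h_8
h_11^3 = h_8 * h_11 = h_10
h_11^4 = h_10 * h_11 = h_11

h_11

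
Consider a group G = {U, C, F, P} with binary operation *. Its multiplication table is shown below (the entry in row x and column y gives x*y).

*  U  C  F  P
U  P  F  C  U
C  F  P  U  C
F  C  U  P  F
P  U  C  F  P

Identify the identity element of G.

The identity e satisfies e*x = x for all x, so its row in the table reproduces the column headers.
Row P reads: U, C, F, P — exactly the header order. So P is the identity.

P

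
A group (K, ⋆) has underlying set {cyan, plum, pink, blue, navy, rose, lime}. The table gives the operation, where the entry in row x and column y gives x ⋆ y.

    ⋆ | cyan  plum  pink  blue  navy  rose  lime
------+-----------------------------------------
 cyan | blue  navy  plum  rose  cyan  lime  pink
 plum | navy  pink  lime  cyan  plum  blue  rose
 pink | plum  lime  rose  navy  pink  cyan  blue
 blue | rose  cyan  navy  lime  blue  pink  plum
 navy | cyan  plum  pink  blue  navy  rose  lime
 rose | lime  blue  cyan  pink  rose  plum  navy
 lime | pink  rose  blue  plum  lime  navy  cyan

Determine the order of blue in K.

7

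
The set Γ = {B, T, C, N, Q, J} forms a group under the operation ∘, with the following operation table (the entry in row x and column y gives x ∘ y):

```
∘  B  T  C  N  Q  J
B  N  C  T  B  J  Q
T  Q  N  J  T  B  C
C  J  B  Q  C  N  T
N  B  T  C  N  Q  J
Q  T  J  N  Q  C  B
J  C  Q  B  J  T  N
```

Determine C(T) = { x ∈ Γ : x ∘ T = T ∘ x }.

{N, T}

Compare row T with column T entry by entry.
B ∘ T = C but T ∘ B = Q, so B does not.
Collecting the elements that commute with T: C(T) = {N, T}.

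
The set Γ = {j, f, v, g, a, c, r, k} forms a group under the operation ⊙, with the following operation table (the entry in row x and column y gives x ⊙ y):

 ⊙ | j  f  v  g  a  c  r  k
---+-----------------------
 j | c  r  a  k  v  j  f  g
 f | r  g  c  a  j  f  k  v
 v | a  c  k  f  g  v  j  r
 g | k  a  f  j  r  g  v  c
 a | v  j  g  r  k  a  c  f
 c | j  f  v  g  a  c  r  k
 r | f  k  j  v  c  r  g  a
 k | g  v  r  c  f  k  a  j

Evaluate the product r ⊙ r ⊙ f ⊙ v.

r ⊙ r = g
g ⊙ f = a
a ⊙ v = g
(Structurally, Γ here is isomorphic to the cyclic group Z_8.)

g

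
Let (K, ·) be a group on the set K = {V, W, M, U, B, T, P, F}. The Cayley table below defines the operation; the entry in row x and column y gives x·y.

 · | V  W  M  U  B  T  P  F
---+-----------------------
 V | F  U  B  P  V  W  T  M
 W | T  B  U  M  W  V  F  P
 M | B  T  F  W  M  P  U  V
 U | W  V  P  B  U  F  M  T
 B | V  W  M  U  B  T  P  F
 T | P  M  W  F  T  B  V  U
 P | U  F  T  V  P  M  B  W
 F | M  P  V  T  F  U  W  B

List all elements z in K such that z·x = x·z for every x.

An element z is central iff its row equals its column in the table.
For P: P·V = U ≠ T = V·P, so P ∉ Z.
Checking each element this way leaves Z(K) = {B, F}.

{B, F}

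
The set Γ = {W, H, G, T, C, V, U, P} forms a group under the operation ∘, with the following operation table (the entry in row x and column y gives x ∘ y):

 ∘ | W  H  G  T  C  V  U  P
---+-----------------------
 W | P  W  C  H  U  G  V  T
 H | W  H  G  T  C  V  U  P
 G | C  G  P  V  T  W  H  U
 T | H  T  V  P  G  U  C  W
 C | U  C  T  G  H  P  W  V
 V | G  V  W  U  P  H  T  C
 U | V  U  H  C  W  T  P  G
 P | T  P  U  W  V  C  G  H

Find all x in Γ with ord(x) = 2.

Identity is H. Compute the order of each non-identity element by repeated multiplication:
  W: W → P → T → H  (order 4)
  G: G → P → U → H  (order 4)
  T: T → P → W → H  (order 4)
  C: C → H  (order 2)
  V: V → H  (order 2)
  U: U → P → G → H  (order 4)
  P: P → H  (order 2)
Elements of order 2: {C, P, V}.
(Structurally, Γ here is isomorphic to Z_2 x Z_4.)

{C, P, V}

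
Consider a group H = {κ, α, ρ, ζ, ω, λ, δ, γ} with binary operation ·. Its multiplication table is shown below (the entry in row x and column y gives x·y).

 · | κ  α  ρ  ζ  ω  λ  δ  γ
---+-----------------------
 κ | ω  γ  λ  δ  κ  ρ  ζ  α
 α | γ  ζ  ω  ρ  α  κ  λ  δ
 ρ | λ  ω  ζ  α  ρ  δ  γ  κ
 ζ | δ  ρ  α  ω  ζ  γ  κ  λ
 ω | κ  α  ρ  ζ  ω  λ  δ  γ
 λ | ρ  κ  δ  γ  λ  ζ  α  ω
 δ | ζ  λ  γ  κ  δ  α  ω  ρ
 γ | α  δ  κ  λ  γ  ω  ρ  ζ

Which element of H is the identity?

ω

The identity e satisfies e·x = x for all x, so its row in the table reproduces the column headers.
Row ω reads: κ, α, ρ, ζ, ω, λ, δ, γ — exactly the header order. So ω is the identity.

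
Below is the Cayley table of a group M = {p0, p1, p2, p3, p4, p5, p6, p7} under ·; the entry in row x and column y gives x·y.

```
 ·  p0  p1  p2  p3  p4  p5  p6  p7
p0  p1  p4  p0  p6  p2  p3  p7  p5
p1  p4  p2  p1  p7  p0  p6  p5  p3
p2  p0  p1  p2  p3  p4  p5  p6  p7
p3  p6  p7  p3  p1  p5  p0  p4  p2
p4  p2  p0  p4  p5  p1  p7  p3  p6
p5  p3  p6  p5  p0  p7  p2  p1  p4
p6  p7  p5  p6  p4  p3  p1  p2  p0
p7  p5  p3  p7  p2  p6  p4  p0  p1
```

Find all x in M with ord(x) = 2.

{p1, p5, p6}

Identity is p2. Compute the order of each non-identity element by repeated multiplication:
  p0: p0 → p1 → p4 → p2  (order 4)
  p1: p1 → p2  (order 2)
  p3: p3 → p1 → p7 → p2  (order 4)
  p4: p4 → p1 → p0 → p2  (order 4)
  p5: p5 → p2  (order 2)
  p6: p6 → p2  (order 2)
  p7: p7 → p1 → p3 → p2  (order 4)
Elements of order 2: {p1, p5, p6}.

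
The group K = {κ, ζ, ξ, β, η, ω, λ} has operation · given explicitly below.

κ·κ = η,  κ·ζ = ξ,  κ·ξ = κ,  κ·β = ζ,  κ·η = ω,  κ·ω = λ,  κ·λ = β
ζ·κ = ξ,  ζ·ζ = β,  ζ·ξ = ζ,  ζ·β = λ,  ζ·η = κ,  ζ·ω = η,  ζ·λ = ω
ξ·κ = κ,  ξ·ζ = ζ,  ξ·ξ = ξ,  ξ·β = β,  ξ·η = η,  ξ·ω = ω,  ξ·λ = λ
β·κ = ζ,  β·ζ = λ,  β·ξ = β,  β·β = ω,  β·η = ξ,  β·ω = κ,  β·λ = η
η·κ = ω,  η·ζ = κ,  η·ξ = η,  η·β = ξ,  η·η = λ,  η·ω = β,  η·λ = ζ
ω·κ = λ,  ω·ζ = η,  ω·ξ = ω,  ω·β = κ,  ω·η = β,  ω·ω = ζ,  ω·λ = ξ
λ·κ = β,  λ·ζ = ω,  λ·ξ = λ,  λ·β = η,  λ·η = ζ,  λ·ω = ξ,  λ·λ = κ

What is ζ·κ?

ξ

Read row ζ, column κ: ζ·κ = ξ.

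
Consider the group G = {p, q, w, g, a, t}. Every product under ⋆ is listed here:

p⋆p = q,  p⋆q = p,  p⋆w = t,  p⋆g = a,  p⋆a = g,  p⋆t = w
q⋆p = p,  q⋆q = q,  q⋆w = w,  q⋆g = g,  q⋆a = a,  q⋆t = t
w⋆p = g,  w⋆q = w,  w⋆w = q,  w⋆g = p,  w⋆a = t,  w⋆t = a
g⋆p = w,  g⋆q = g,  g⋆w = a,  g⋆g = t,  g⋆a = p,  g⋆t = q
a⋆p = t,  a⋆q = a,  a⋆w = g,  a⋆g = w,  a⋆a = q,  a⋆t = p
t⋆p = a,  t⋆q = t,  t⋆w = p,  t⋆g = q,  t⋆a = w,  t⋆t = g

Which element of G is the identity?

The identity e satisfies e ⋆ x = x for all x, so its row in the table reproduces the column headers.
Row q reads: p, q, w, g, a, t — exactly the header order. So q is the identity.
(Structurally, G here is isomorphic to the symmetric group S_3.)

q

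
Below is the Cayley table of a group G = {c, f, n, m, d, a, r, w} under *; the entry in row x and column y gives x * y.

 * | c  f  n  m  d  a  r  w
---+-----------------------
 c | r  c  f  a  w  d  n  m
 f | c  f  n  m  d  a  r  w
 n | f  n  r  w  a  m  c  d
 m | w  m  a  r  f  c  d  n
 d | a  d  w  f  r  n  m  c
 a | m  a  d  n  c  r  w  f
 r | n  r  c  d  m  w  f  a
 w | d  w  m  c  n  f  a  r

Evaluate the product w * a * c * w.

w * a = f
f * c = c
c * w = m
(Structurally, G here is isomorphic to the quaternion group Q_8.)

m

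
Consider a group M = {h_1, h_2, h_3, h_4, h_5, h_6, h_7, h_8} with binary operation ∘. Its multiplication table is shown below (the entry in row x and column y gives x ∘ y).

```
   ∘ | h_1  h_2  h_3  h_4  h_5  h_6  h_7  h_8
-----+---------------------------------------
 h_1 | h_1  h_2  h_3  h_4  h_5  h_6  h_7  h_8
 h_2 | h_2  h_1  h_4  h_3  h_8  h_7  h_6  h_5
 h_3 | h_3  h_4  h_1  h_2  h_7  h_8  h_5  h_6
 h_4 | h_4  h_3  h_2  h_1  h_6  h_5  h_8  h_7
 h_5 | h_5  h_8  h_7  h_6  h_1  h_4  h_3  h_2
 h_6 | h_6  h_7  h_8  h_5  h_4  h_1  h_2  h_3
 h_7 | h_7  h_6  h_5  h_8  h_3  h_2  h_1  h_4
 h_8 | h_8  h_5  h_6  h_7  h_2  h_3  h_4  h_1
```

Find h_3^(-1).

First locate the identity: row h_1 matches the header, so h_1 is the identity.
Scan row h_3 for h_1: h_3 ∘ h_3 = h_1. Hence h_3^(-1) = h_3.

h_3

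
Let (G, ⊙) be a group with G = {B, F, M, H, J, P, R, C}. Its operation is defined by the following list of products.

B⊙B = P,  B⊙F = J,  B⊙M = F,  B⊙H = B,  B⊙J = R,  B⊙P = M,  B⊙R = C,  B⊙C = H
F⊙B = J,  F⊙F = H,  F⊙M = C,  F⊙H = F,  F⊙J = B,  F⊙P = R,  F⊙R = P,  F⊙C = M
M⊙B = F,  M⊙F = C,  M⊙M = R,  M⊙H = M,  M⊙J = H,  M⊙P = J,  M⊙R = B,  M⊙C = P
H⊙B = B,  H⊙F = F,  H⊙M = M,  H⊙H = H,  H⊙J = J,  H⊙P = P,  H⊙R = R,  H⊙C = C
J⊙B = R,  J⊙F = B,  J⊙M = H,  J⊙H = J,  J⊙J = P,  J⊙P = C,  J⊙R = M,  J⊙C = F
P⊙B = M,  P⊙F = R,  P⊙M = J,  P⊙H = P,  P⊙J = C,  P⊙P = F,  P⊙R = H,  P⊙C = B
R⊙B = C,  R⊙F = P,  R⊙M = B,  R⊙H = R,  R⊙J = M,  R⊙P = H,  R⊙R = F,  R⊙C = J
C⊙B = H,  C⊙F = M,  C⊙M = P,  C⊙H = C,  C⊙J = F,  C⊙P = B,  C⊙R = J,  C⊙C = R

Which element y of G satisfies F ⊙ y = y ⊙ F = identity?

First locate the identity: row H matches the header, so H is the identity.
Scan row F for H: F ⊙ F = H. Hence F^(-1) = F.

F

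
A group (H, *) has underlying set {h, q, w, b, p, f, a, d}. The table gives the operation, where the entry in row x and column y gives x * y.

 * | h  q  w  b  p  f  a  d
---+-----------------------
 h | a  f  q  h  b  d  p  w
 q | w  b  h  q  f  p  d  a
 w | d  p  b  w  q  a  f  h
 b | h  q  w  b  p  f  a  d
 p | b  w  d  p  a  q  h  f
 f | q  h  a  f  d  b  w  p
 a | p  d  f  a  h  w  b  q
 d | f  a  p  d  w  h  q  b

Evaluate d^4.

b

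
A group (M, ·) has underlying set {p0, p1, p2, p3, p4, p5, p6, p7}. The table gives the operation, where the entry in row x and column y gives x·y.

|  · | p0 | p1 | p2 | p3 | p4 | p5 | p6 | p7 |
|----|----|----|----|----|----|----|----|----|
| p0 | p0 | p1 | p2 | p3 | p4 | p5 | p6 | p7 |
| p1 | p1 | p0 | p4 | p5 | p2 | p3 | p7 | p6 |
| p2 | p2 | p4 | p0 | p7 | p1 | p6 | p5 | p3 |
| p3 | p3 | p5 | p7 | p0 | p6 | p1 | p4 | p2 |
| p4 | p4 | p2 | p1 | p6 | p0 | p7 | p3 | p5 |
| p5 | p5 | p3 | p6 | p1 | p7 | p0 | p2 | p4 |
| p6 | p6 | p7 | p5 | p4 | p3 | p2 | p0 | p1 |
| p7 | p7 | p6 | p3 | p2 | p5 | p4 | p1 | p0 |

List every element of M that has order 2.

{p1, p2, p3, p4, p5, p6, p7}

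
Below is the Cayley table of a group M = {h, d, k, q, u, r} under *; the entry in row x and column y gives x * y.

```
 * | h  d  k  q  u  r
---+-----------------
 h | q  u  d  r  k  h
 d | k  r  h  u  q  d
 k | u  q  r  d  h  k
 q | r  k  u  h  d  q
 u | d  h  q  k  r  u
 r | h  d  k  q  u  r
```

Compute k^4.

k^1 = k
k^2 = k * k = r
k^3 = r * k = k
k^4 = k * k = r

r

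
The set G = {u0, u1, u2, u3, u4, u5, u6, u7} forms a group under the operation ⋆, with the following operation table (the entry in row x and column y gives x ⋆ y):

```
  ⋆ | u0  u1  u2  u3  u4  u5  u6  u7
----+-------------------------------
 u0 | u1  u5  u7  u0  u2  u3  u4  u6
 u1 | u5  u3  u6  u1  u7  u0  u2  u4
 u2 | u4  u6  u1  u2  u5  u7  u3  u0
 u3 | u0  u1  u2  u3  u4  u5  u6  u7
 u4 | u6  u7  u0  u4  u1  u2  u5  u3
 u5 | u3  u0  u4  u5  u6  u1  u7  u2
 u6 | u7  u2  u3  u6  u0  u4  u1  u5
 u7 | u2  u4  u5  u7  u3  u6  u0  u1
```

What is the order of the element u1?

2

The identity element is u3 (its row matches the header).
u1^1 = u1
u1^2 = u1 ⋆ u1 = u3
The first power of u1 equal to the identity is u1^2, so ord(u1) = 2.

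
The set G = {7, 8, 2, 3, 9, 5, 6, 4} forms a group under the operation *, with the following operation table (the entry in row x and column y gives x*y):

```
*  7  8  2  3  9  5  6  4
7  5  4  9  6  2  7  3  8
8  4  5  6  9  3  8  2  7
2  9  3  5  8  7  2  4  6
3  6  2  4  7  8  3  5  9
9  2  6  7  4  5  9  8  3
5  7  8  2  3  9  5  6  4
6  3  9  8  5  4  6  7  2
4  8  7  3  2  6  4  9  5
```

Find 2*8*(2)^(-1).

The identity is 5. In row 2, the entry 5 sits in column 2, so 2^(-1) = 2.
2*8 = 3
3*2 = 4
(Structurally, G here is isomorphic to the dihedral group D_4.)

4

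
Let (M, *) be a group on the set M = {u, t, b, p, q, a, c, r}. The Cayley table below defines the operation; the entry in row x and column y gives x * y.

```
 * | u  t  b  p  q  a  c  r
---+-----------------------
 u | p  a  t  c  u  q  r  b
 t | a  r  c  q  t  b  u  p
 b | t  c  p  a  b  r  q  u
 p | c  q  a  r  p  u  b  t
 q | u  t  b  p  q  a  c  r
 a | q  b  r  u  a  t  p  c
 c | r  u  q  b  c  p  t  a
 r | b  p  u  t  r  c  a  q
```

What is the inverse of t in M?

First locate the identity: row q matches the header, so q is the identity.
Scan row t for q: t * p = q. Hence t^(-1) = p.

p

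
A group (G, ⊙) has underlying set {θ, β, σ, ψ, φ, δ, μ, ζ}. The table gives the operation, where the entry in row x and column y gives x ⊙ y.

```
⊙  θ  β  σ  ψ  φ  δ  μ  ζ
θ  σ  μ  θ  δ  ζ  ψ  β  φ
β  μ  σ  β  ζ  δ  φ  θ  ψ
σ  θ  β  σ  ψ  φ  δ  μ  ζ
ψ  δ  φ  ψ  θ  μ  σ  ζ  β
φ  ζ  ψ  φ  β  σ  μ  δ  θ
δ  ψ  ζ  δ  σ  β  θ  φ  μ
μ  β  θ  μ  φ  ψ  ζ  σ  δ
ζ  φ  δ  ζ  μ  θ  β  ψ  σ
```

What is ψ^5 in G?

ψ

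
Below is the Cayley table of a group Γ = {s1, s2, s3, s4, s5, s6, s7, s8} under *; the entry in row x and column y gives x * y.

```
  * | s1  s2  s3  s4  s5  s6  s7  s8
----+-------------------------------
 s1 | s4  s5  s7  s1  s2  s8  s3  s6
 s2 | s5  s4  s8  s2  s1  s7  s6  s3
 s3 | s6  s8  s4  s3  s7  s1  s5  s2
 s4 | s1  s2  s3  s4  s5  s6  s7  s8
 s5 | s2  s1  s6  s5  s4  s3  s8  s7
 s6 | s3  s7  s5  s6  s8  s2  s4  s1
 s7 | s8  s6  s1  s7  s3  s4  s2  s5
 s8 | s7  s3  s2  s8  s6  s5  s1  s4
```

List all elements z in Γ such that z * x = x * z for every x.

An element z is central iff its row equals its column in the table.
For s3: s3 * s6 = s1 ≠ s5 = s6 * s3, so s3 ∉ Z.
Checking each element this way leaves Z(Γ) = {s2, s4}.

{s2, s4}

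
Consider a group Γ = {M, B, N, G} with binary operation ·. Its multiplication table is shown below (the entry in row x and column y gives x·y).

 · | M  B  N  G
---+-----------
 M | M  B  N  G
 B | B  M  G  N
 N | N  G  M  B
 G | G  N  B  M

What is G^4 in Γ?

G^1 = G
G^2 = G·G = M
G^3 = M·G = G
G^4 = G·G = M

M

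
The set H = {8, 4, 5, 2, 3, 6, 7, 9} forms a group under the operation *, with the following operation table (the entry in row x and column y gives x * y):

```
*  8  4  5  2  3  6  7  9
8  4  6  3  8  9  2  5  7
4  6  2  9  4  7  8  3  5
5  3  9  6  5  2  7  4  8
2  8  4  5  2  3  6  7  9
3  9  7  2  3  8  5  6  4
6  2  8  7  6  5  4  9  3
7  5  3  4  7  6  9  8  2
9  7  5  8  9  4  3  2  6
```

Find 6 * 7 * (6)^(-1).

7

The identity is 2. In row 6, the entry 2 sits in column 8, so 6^(-1) = 8.
6 * 7 = 9
9 * 8 = 7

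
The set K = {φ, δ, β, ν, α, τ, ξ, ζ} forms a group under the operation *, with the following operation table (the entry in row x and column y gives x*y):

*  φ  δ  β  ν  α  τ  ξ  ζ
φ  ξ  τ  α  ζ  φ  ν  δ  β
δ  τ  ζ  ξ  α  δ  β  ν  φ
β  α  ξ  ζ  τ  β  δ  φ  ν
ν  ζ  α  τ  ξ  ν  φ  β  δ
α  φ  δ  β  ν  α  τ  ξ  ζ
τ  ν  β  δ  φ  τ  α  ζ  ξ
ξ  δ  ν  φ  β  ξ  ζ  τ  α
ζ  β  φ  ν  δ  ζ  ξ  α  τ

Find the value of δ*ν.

Read row δ, column ν: δ*ν = α.

α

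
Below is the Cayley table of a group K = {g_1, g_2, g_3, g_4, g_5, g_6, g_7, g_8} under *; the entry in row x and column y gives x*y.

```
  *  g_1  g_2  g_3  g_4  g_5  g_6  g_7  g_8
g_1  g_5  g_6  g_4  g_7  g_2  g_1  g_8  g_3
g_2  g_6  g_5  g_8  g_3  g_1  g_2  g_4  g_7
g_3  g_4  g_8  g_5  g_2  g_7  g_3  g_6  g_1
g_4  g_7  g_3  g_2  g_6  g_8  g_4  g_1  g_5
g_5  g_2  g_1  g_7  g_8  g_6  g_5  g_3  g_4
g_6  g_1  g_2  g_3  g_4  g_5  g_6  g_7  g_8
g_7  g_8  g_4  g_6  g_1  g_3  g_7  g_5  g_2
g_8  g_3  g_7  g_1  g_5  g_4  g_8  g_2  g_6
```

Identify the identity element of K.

g_6

The identity e satisfies e*x = x for all x, so its row in the table reproduces the column headers.
Row g_6 reads: g_1, g_2, g_3, g_4, g_5, g_6, g_7, g_8 — exactly the header order. So g_6 is the identity.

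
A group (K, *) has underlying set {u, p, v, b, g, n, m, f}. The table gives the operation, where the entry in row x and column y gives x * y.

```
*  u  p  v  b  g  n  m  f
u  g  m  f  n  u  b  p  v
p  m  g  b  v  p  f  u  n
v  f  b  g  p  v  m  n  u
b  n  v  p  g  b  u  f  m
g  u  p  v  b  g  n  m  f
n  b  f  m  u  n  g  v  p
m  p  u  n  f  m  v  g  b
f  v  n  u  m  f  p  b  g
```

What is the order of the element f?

The identity element is g (its row matches the header).
f^1 = f
f^2 = f * f = g
The first power of f equal to the identity is f^2, so ord(f) = 2.

2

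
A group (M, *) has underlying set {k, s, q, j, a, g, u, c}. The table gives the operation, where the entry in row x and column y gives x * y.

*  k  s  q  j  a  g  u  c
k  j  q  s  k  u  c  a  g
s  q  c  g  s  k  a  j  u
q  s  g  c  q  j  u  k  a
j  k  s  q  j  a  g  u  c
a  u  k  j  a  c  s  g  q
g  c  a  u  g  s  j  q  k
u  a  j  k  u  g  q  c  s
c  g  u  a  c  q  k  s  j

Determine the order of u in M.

4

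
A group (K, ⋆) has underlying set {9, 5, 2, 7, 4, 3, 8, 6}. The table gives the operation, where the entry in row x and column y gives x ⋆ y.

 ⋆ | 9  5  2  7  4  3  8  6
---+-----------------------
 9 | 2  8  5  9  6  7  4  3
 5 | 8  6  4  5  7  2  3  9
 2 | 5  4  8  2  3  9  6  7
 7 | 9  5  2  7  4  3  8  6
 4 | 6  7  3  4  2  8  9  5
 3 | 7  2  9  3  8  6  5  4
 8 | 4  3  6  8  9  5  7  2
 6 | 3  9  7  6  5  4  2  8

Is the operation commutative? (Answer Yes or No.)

Check whether the table is symmetric across its main diagonal.
Every entry (row x, col y) equals the entry (row y, col x), so K is abelian.
(In fact K ≅ the cyclic group Z_8.)

Yes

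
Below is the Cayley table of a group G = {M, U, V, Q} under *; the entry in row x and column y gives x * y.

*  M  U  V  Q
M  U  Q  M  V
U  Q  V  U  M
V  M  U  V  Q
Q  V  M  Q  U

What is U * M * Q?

U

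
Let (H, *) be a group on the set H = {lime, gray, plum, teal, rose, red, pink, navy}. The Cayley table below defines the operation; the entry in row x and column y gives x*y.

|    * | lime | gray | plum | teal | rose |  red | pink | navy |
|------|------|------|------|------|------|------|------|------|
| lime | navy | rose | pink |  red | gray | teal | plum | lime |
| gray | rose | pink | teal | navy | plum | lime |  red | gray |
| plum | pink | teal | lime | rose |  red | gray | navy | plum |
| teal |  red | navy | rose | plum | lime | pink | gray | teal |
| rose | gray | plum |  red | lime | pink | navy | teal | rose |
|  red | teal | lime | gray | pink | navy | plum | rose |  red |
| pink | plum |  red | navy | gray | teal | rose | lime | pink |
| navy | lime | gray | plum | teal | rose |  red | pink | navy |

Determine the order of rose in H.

8

The identity element is navy (its row matches the header).
rose^1 = rose
rose^2 = rose*rose = pink
rose^3 = pink*rose = teal
rose^4 = teal*rose = lime
rose^5 = lime*rose = gray
rose^6 = gray*rose = plum
rose^7 = plum*rose = red
rose^8 = red*rose = navy
The first power of rose equal to the identity is rose^8, so ord(rose) = 8.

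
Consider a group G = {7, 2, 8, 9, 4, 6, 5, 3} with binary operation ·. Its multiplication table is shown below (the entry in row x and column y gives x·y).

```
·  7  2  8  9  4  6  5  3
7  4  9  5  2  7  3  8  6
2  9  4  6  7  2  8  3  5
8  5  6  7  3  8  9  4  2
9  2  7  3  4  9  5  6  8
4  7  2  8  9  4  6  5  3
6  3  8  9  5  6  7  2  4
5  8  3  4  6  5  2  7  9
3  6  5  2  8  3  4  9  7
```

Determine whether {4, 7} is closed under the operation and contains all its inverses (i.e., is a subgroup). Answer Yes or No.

{4, 7} contains the identity 4.
Checking products: every product of two elements of {4, 7} (read from the table) lies in {4, 7}, so the set is closed.
In a finite group, a nonempty closed subset is a subgroup. So {4, 7} ≤ G.
(Structurally, G here is isomorphic to Z_2 x Z_4.)

Yes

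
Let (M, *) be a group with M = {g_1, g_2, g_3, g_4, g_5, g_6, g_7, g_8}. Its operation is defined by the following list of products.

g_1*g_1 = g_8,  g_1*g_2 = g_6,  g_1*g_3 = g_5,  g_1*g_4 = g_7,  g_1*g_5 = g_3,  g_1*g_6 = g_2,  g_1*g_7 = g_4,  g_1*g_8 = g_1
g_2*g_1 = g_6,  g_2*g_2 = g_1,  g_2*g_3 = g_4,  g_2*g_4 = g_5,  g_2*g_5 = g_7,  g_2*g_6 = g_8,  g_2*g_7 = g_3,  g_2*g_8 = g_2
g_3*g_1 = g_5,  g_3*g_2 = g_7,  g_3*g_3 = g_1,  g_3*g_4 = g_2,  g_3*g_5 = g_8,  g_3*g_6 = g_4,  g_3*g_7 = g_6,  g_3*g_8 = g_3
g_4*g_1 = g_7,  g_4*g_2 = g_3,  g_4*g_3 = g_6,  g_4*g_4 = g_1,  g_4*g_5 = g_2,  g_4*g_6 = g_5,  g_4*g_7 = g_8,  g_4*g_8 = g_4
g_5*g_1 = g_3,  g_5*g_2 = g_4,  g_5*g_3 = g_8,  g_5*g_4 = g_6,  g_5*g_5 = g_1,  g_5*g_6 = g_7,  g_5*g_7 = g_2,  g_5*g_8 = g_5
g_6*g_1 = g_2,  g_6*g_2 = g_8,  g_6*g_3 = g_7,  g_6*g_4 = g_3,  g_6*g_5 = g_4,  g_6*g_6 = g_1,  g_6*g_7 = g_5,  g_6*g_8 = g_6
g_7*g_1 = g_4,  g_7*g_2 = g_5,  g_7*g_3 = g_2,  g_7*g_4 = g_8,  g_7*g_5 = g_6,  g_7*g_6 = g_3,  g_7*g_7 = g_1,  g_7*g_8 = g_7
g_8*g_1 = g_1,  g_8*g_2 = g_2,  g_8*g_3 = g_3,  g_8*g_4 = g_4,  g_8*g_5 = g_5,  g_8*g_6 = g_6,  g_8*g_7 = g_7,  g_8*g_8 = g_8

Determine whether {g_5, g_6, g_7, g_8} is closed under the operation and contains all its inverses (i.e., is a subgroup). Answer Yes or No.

No

g_5 * g_5 = g_1, which is not in {g_5, g_6, g_7, g_8}.
The subset is not closed under *, so it is not a subgroup.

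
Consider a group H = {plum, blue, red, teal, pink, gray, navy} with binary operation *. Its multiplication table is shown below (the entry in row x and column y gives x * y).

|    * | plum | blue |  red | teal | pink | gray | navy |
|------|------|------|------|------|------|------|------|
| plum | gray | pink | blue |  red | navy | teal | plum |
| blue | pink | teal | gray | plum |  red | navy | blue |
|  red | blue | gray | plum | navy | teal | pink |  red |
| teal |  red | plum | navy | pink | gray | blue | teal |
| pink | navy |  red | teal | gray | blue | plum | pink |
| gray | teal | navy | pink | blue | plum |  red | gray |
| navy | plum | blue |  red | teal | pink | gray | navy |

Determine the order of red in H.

The identity element is navy (its row matches the header).
red^1 = red
red^2 = red * red = plum
red^3 = plum * red = blue
red^4 = blue * red = gray
red^5 = gray * red = pink
red^6 = pink * red = teal
red^7 = teal * red = navy
The first power of red equal to the identity is red^7, so ord(red) = 7.

7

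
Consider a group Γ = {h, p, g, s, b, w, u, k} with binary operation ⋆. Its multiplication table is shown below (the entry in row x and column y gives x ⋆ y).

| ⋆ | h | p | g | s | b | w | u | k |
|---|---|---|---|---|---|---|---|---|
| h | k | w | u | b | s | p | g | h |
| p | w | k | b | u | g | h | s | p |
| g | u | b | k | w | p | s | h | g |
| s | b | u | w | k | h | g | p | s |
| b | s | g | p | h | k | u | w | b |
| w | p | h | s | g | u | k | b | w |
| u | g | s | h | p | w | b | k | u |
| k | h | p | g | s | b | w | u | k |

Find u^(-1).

u

First locate the identity: row k matches the header, so k is the identity.
Scan row u for k: u ⋆ u = k. Hence u^(-1) = u.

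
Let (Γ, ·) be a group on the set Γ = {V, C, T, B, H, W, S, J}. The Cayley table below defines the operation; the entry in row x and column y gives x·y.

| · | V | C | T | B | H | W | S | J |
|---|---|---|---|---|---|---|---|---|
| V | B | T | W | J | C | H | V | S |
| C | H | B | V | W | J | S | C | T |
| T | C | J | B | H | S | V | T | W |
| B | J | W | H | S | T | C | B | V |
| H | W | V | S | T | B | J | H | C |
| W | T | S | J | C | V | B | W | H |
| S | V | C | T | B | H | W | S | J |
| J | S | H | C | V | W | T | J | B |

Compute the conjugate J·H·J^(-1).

The identity is S. In row J, the entry S sits in column V, so J^(-1) = V.
J·H = W
W·V = T
(Structurally, Γ here is isomorphic to the quaternion group Q_8.)

T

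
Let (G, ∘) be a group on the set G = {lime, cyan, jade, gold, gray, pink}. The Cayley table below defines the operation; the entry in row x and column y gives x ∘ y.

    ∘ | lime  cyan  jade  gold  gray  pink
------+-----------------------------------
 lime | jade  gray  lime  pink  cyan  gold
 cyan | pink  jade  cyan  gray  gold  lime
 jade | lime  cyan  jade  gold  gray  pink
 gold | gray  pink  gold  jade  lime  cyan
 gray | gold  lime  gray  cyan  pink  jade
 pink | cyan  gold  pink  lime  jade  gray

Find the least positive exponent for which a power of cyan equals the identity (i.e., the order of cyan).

The identity element is jade (its row matches the header).
cyan^1 = cyan
cyan^2 = cyan ∘ cyan = jade
The first power of cyan equal to the identity is cyan^2, so ord(cyan) = 2.

2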